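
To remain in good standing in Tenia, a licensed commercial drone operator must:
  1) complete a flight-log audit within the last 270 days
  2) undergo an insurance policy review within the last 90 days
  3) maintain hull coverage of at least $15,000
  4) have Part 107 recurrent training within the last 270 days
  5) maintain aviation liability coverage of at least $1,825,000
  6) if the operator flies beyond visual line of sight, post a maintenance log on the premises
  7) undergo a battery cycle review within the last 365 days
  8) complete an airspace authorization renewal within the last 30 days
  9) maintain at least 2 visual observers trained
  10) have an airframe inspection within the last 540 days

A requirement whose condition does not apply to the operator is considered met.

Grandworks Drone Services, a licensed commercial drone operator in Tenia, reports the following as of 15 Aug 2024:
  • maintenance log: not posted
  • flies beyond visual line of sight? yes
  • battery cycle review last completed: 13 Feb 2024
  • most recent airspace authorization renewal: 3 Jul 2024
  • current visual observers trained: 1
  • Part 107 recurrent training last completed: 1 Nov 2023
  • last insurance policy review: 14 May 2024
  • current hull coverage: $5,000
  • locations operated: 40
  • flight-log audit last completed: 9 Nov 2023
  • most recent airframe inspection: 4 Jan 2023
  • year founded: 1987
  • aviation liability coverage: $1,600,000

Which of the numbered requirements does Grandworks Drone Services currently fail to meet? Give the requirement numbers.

1. flight-log audit 280 days ago vs limit 270 → not met
2. insurance policy review 93 days ago vs limit 90 → not met
3. hull coverage $5,000 < $15,000 → not met
4. Part 107 recurrent training 288 days ago vs limit 270 → not met
5. aviation liability coverage $1,600,000 < $1,825,000 → not met
6. condition 'flies beyond visual line of sight' holds; maintenance log absent → not met
7. battery cycle review 184 days ago vs limit 365 → met
8. airspace authorization renewal 43 days ago vs limit 30 → not met
9. visual observers trained 1 < 2 → not met
10. airframe inspection 589 days ago vs limit 540 → not met
Not met: 1, 2, 3, 4, 5, 6, 8, 9, 10

1, 2, 3, 4, 5, 6, 8, 9, 10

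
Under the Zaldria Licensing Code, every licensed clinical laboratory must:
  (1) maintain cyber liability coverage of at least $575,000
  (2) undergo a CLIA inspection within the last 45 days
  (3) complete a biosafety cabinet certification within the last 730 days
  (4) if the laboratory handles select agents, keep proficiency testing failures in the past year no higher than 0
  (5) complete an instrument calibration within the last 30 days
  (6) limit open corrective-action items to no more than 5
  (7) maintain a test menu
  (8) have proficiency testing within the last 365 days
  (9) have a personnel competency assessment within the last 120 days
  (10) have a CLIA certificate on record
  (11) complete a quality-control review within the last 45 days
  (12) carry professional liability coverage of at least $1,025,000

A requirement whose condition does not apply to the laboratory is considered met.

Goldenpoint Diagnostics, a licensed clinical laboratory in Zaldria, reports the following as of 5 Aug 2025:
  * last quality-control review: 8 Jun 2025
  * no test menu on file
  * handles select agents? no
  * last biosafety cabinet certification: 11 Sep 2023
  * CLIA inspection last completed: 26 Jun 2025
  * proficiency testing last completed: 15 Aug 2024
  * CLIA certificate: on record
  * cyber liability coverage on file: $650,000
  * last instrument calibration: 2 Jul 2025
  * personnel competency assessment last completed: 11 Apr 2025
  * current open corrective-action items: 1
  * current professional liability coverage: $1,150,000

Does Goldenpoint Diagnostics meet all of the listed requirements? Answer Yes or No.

1. cyber liability coverage $650,000 ≥ $575,000 → met
2. CLIA inspection 40 days ago vs limit 45 → met
3. biosafety cabinet certification 694 days ago vs limit 730 → met
4. condition 'handles select agents' does not hold → requirement n/a → met
5. instrument calibration 34 days ago vs limit 30 → not met
6. open corrective-action items 1 ≤ 5 → met
7. test menu absent → not met
8. proficiency testing 355 days ago vs limit 365 → met
9. personnel competency assessment 116 days ago vs limit 120 → met
10. CLIA certificate present → met
11. quality-control review 58 days ago vs limit 45 → not met
12. professional liability coverage $1,150,000 ≥ $1,025,000 → met
Not met: 5, 7, 11

No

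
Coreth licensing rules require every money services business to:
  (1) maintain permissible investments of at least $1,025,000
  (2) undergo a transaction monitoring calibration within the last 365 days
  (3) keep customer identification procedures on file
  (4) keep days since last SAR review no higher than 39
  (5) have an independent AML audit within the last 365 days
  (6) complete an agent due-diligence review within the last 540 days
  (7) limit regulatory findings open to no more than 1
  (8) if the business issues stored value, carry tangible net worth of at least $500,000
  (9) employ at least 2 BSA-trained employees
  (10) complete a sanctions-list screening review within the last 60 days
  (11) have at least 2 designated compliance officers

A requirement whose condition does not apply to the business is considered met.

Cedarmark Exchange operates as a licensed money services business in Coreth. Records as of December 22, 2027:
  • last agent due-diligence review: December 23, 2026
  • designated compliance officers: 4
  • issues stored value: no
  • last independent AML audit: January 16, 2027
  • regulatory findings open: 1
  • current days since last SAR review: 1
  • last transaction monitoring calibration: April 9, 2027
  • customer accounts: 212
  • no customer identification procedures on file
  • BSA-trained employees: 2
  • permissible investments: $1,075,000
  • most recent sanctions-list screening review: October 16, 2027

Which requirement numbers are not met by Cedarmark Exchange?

1. permissible investments $1,075,000 ≥ $1,025,000 → met
2. transaction monitoring calibration 257 days ago vs limit 365 → met
3. customer identification procedures absent → not met
4. days since last SAR review 1 ≤ 39 → met
5. independent AML audit 340 days ago vs limit 365 → met
6. agent due-diligence review 364 days ago vs limit 540 → met
7. regulatory findings open 1 ≤ 1 → met
8. condition 'issues stored value' does not hold → requirement n/a → met
9. BSA-trained employees 2 ≥ 2 → met
10. sanctions-list screening review 67 days ago vs limit 60 → not met
11. designated compliance officers 4 ≥ 2 → met
Not met: 3, 10

3, 10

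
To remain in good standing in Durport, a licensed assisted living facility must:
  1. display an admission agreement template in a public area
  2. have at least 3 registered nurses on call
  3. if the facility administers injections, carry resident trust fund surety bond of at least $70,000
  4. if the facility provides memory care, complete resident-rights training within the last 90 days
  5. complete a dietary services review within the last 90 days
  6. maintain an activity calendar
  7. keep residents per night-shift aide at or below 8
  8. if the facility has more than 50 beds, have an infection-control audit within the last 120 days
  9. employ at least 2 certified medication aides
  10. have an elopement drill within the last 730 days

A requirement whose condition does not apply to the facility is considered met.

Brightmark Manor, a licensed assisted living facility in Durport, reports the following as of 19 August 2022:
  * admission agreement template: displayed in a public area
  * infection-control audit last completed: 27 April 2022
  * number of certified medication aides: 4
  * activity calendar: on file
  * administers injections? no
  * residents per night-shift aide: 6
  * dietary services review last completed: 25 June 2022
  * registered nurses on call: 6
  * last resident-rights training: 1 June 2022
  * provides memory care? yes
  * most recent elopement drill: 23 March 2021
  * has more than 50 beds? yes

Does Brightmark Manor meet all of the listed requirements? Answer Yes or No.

1. admission agreement template present → met
2. registered nurses on call 6 ≥ 3 → met
3. condition 'administers injections' does not hold → requirement n/a → met
4. condition 'provides memory care' holds; resident-rights training 79 days ago vs limit 90 → met
5. dietary services review 55 days ago vs limit 90 → met
6. activity calendar present → met
7. residents per night-shift aide 6 ≤ 8 → met
8. condition 'has more than 50 beds' holds; infection-control audit 114 days ago vs limit 120 → met
9. certified medication aides 4 ≥ 2 → met
10. elopement drill 514 days ago vs limit 730 → met
All met.

Yes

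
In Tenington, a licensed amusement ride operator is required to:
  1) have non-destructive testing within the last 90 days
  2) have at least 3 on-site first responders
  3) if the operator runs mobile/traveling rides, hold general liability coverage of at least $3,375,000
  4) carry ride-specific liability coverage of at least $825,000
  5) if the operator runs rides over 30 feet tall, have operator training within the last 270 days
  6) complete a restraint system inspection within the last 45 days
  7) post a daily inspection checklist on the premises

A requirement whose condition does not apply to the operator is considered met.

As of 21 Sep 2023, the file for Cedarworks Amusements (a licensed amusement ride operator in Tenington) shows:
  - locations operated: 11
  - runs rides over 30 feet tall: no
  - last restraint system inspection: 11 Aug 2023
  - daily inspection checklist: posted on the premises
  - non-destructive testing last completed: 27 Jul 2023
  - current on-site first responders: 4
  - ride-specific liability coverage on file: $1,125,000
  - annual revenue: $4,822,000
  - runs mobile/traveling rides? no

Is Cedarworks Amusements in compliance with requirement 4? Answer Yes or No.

4. ride-specific liability coverage $1,125,000 ≥ $825,000 → met

Yes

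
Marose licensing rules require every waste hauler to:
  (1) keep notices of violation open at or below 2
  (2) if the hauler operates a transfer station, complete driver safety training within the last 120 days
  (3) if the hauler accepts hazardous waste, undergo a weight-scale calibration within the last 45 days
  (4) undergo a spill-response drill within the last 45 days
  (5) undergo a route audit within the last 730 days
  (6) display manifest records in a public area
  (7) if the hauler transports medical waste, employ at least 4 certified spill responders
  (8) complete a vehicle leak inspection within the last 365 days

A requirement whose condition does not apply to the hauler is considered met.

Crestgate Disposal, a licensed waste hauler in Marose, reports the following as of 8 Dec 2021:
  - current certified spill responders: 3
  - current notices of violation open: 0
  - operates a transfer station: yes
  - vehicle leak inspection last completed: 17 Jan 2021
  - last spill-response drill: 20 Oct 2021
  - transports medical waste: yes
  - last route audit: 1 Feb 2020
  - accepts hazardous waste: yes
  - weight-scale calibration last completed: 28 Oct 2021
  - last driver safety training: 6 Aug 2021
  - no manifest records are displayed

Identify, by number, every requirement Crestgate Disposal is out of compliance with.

1. notices of violation open 0 ≤ 2 → met
2. condition 'operates a transfer station' holds; driver safety training 124 days ago vs limit 120 → not met
3. condition 'accepts hazardous waste' holds; weight-scale calibration 41 days ago vs limit 45 → met
4. spill-response drill 49 days ago vs limit 45 → not met
5. route audit 676 days ago vs limit 730 → met
6. manifest records absent → not met
7. condition 'transports medical waste' holds; certified spill responders 3 < 4 → not met
8. vehicle leak inspection 325 days ago vs limit 365 → met
Not met: 2, 4, 6, 7

2, 4, 6, 7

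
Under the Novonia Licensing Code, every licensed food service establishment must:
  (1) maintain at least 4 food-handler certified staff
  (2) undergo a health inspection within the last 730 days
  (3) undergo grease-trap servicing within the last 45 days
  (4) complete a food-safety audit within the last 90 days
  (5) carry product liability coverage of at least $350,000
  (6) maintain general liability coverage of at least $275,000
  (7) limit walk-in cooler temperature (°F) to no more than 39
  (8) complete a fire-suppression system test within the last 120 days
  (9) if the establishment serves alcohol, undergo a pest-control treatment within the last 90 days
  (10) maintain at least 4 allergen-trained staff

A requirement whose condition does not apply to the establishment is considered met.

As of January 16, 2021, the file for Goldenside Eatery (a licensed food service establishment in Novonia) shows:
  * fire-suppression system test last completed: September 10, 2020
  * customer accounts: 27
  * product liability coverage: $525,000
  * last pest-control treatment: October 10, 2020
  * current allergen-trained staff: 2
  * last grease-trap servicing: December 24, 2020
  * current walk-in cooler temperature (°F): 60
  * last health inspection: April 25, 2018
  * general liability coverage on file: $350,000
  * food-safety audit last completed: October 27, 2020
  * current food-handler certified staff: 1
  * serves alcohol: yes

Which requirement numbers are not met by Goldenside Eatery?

1, 2, 7, 8, 9, 10

1. food-handler certified staff 1 < 4 → not met
2. health inspection 997 days ago vs limit 730 → not met
3. grease-trap servicing 23 days ago vs limit 45 → met
4. food-safety audit 81 days ago vs limit 90 → met
5. product liability coverage $525,000 ≥ $350,000 → met
6. general liability coverage $350,000 ≥ $275,000 → met
7. walk-in cooler temperature (°F) 60 > 39 → not met
8. fire-suppression system test 128 days ago vs limit 120 → not met
9. condition 'serves alcohol' holds; pest-control treatment 98 days ago vs limit 90 → not met
10. allergen-trained staff 2 < 4 → not met
Not met: 1, 2, 7, 8, 9, 10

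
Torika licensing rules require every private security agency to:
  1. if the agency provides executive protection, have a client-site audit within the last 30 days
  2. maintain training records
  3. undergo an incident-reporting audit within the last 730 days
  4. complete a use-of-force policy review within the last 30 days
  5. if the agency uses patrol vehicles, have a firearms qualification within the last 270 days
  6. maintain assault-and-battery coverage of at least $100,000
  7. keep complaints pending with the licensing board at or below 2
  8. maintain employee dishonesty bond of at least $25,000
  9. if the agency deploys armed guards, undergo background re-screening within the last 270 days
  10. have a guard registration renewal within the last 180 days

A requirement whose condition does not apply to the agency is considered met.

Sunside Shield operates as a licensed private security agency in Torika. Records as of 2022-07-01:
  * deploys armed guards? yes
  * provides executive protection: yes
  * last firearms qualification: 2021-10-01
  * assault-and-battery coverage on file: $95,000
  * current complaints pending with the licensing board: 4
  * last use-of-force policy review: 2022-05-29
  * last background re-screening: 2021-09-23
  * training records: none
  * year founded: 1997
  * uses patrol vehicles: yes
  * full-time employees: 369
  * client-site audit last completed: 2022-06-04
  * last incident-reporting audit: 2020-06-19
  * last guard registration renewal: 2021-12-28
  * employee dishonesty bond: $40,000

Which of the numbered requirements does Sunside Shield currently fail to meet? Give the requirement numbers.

1. condition 'provides executive protection' holds; client-site audit 27 days ago vs limit 30 → met
2. training records absent → not met
3. incident-reporting audit 742 days ago vs limit 730 → not met
4. use-of-force policy review 33 days ago vs limit 30 → not met
5. condition 'uses patrol vehicles' holds; firearms qualification 273 days ago vs limit 270 → not met
6. assault-and-battery coverage $95,000 < $100,000 → not met
7. complaints pending with the licensing board 4 > 2 → not met
8. employee dishonesty bond $40,000 ≥ $25,000 → met
9. condition 'deploys armed guards' holds; background re-screening 281 days ago vs limit 270 → not met
10. guard registration renewal 185 days ago vs limit 180 → not met
Not met: 2, 3, 4, 5, 6, 7, 9, 10

2, 3, 4, 5, 6, 7, 9, 10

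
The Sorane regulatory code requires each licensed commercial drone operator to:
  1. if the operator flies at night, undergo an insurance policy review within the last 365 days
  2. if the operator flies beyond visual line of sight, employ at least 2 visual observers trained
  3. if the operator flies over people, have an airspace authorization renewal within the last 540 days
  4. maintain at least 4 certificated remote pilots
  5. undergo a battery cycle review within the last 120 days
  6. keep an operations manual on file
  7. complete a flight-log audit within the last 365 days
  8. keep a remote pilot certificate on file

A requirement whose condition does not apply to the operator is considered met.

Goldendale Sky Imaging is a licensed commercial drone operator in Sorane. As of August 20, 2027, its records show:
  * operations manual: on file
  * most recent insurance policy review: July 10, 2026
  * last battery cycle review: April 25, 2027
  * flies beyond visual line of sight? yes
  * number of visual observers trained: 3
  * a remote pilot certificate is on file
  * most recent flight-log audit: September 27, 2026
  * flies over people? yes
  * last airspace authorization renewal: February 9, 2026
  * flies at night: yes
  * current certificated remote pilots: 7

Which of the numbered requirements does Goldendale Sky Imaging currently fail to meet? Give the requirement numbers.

1, 3

1. condition 'flies at night' holds; insurance policy review 406 days ago vs limit 365 → not met
2. condition 'flies beyond visual line of sight' holds; visual observers trained 3 ≥ 2 → met
3. condition 'flies over people' holds; airspace authorization renewal 557 days ago vs limit 540 → not met
4. certificated remote pilots 7 ≥ 4 → met
5. battery cycle review 117 days ago vs limit 120 → met
6. operations manual present → met
7. flight-log audit 327 days ago vs limit 365 → met
8. remote pilot certificate present → met
Not met: 1, 3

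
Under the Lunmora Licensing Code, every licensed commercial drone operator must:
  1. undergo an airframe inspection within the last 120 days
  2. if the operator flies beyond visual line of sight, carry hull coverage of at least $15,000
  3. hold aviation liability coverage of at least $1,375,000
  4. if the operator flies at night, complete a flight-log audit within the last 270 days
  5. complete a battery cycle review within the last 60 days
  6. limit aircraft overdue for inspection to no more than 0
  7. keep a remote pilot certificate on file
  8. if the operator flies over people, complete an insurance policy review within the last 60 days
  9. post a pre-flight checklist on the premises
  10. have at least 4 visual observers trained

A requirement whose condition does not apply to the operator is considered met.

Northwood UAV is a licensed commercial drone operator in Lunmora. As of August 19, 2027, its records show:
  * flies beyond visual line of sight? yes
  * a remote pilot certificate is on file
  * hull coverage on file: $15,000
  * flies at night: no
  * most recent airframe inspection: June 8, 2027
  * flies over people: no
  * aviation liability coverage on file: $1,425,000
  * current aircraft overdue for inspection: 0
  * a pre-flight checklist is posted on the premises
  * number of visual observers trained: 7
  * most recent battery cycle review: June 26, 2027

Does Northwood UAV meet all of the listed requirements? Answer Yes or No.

Yes

1. airframe inspection 72 days ago vs limit 120 → met
2. condition 'flies beyond visual line of sight' holds; hull coverage $15,000 ≥ $15,000 → met
3. aviation liability coverage $1,425,000 ≥ $1,375,000 → met
4. condition 'flies at night' does not hold → requirement n/a → met
5. battery cycle review 54 days ago vs limit 60 → met
6. aircraft overdue for inspection 0 ≤ 0 → met
7. remote pilot certificate present → met
8. condition 'flies over people' does not hold → requirement n/a → met
9. pre-flight checklist present → met
10. visual observers trained 7 ≥ 4 → met
All met.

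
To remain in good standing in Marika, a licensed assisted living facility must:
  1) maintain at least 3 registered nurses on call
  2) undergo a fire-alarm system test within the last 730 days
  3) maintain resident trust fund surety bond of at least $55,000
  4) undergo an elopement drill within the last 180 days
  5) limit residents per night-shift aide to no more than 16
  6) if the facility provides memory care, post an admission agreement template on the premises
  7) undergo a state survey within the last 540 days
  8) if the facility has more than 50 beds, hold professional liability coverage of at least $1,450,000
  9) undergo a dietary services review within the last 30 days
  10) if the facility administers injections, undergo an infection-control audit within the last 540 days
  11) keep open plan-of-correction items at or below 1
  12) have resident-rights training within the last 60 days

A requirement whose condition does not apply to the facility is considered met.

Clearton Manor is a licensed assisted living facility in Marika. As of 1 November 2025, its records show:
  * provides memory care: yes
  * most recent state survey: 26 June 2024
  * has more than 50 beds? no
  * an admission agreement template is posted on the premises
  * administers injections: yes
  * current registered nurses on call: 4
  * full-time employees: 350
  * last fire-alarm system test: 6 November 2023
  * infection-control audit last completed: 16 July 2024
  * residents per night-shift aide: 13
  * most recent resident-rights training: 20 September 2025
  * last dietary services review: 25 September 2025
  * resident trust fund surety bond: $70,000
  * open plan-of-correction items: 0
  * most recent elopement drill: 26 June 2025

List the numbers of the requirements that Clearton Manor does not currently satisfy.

1. registered nurses on call 4 ≥ 3 → met
2. fire-alarm system test 726 days ago vs limit 730 → met
3. resident trust fund surety bond $70,000 ≥ $55,000 → met
4. elopement drill 128 days ago vs limit 180 → met
5. residents per night-shift aide 13 ≤ 16 → met
6. condition 'provides memory care' holds; admission agreement template present → met
7. state survey 493 days ago vs limit 540 → met
8. condition 'has more than 50 beds' does not hold → requirement n/a → met
9. dietary services review 37 days ago vs limit 30 → not met
10. condition 'administers injections' holds; infection-control audit 473 days ago vs limit 540 → met
11. open plan-of-correction items 0 ≤ 1 → met
12. resident-rights training 42 days ago vs limit 60 → met
Not met: 9

9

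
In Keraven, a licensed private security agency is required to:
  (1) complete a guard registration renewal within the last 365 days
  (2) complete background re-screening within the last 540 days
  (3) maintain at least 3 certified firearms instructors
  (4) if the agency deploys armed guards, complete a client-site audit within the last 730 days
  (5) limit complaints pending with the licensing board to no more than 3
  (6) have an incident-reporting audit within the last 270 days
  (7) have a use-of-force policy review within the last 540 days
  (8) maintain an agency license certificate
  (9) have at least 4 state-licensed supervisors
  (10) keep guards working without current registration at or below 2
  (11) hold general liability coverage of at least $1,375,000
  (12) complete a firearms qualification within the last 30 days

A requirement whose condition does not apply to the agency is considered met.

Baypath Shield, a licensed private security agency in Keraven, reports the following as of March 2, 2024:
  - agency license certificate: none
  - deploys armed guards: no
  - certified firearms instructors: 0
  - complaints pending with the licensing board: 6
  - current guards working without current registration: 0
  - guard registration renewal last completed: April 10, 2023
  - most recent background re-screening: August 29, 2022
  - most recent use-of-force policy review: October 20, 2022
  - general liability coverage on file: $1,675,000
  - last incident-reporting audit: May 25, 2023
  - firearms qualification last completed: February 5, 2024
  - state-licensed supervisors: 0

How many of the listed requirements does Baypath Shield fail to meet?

1. guard registration renewal 327 days ago vs limit 365 → met
2. background re-screening 551 days ago vs limit 540 → not met
3. certified firearms instructors 0 < 3 → not met
4. condition 'deploys armed guards' does not hold → requirement n/a → met
5. complaints pending with the licensing board 6 > 3 → not met
6. incident-reporting audit 282 days ago vs limit 270 → not met
7. use-of-force policy review 499 days ago vs limit 540 → met
8. agency license certificate absent → not met
9. state-licensed supervisors 0 < 4 → not met
10. guards working without current registration 0 ≤ 2 → met
11. general liability coverage $1,675,000 ≥ $1,375,000 → met
12. firearms qualification 26 days ago vs limit 30 → met
Not met: 6 of 12

6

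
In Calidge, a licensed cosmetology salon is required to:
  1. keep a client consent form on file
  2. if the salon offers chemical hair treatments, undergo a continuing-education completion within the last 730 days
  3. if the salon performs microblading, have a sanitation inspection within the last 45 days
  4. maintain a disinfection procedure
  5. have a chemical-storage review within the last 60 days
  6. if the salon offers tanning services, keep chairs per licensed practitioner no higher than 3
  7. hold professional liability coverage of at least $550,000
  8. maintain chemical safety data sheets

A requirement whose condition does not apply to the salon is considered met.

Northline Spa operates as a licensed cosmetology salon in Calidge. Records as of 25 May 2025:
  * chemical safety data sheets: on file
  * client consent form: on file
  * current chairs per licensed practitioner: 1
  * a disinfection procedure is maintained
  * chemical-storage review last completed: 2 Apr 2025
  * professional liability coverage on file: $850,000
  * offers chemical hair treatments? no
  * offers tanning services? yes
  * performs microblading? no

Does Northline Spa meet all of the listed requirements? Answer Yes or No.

Yes

1. client consent form present → met
2. condition 'offers chemical hair treatments' does not hold → requirement n/a → met
3. condition 'performs microblading' does not hold → requirement n/a → met
4. disinfection procedure present → met
5. chemical-storage review 53 days ago vs limit 60 → met
6. condition 'offers tanning services' holds; chairs per licensed practitioner 1 ≤ 3 → met
7. professional liability coverage $850,000 ≥ $550,000 → met
8. chemical safety data sheets present → met
All met.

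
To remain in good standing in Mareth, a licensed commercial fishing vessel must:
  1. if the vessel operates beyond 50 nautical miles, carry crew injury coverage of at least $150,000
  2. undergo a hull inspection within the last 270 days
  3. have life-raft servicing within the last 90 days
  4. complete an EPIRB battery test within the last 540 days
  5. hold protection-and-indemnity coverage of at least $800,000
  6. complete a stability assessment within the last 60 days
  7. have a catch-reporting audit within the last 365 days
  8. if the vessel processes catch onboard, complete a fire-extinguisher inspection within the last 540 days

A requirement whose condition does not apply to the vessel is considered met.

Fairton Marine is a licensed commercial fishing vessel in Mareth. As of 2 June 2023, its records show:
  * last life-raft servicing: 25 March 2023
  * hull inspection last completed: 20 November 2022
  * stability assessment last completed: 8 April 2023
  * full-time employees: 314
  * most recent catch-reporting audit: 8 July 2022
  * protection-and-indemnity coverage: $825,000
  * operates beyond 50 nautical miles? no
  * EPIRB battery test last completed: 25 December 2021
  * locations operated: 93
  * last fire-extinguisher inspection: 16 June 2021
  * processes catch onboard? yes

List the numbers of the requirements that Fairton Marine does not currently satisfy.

1. condition 'operates beyond 50 nautical miles' does not hold → requirement n/a → met
2. hull inspection 194 days ago vs limit 270 → met
3. life-raft servicing 69 days ago vs limit 90 → met
4. EPIRB battery test 524 days ago vs limit 540 → met
5. protection-and-indemnity coverage $825,000 ≥ $800,000 → met
6. stability assessment 55 days ago vs limit 60 → met
7. catch-reporting audit 329 days ago vs limit 365 → met
8. condition 'processes catch onboard' holds; fire-extinguisher inspection 716 days ago vs limit 540 → not met
Not met: 8

8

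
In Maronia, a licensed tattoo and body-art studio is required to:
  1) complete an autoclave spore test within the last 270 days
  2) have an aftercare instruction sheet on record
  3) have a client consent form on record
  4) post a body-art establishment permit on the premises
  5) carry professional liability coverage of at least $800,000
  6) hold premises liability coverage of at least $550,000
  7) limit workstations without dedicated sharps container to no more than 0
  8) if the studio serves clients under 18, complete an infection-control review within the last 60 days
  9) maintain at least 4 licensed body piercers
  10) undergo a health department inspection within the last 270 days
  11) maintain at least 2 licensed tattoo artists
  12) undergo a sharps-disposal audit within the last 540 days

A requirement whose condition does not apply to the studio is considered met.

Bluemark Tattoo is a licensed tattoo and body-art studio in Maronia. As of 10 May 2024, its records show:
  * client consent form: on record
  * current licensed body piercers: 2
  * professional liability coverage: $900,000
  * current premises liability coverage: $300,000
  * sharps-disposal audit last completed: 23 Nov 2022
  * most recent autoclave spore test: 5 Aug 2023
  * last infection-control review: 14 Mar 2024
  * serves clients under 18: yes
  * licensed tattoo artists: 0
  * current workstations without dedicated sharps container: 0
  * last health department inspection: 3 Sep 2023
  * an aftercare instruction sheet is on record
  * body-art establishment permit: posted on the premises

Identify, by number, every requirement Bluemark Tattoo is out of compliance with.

1, 6, 9, 11

1. autoclave spore test 279 days ago vs limit 270 → not met
2. aftercare instruction sheet present → met
3. client consent form present → met
4. body-art establishment permit present → met
5. professional liability coverage $900,000 ≥ $800,000 → met
6. premises liability coverage $300,000 < $550,000 → not met
7. workstations without dedicated sharps container 0 ≤ 0 → met
8. condition 'serves clients under 18' holds; infection-control review 57 days ago vs limit 60 → met
9. licensed body piercers 2 < 4 → not met
10. health department inspection 250 days ago vs limit 270 → met
11. licensed tattoo artists 0 < 2 → not met
12. sharps-disposal audit 534 days ago vs limit 540 → met
Not met: 1, 6, 9, 11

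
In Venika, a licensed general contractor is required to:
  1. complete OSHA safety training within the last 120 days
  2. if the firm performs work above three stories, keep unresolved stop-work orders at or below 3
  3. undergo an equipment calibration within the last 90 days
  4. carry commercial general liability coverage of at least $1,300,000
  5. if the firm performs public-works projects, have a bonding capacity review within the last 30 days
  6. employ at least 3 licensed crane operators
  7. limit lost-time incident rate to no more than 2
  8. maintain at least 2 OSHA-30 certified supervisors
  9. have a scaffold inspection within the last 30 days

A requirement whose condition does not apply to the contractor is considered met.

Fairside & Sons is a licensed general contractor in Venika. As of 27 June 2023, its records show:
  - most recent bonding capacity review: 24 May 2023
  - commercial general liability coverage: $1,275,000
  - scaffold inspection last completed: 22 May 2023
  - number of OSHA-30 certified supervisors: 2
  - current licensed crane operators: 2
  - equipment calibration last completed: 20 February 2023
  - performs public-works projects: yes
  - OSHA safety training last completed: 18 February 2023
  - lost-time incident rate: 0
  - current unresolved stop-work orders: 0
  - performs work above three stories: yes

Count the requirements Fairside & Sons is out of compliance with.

6

1. OSHA safety training 129 days ago vs limit 120 → not met
2. condition 'performs work above three stories' holds; unresolved stop-work orders 0 ≤ 3 → met
3. equipment calibration 127 days ago vs limit 90 → not met
4. commercial general liability coverage $1,275,000 < $1,300,000 → not met
5. condition 'performs public-works projects' holds; bonding capacity review 34 days ago vs limit 30 → not met
6. licensed crane operators 2 < 3 → not met
7. lost-time incident rate 0 ≤ 2 → met
8. OSHA-30 certified supervisors 2 ≥ 2 → met
9. scaffold inspection 36 days ago vs limit 30 → not met
Not met: 6 of 9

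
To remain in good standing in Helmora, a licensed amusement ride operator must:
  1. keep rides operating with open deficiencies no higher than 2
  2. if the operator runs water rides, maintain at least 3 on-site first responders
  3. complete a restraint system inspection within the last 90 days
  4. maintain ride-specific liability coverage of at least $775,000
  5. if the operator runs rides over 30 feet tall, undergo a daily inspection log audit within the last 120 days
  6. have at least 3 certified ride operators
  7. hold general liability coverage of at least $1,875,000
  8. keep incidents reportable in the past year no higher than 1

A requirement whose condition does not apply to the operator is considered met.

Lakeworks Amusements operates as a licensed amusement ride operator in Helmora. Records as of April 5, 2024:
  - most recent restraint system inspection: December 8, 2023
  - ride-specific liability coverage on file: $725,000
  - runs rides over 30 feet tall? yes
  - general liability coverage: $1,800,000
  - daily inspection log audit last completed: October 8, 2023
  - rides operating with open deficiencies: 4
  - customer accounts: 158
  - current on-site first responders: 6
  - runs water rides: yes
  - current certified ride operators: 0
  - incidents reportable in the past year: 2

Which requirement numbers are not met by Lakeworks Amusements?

1, 3, 4, 5, 6, 7, 8

1. rides operating with open deficiencies 4 > 2 → not met
2. condition 'runs water rides' holds; on-site first responders 6 ≥ 3 → met
3. restraint system inspection 119 days ago vs limit 90 → not met
4. ride-specific liability coverage $725,000 < $775,000 → not met
5. condition 'runs rides over 30 feet tall' holds; daily inspection log audit 180 days ago vs limit 120 → not met
6. certified ride operators 0 < 3 → not met
7. general liability coverage $1,800,000 < $1,875,000 → not met
8. incidents reportable in the past year 2 > 1 → not met
Not met: 1, 3, 4, 5, 6, 7, 8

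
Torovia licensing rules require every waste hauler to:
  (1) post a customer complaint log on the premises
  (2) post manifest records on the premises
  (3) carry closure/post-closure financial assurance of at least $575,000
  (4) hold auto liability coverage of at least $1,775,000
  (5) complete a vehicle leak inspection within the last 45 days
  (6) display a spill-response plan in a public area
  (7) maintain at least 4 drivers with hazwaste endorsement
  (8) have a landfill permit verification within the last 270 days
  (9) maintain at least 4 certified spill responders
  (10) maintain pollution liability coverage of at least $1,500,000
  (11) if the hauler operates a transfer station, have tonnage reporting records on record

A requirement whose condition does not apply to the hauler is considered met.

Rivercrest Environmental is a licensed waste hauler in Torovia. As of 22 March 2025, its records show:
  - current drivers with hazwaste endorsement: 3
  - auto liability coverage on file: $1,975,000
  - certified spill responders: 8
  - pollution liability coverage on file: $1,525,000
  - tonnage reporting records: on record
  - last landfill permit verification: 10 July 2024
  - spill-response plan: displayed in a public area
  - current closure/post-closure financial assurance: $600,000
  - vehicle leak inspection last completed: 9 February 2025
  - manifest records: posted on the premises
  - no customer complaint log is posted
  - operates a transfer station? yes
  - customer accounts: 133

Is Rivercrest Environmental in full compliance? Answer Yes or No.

No

1. customer complaint log absent → not met
2. manifest records present → met
3. closure/post-closure financial assurance $600,000 ≥ $575,000 → met
4. auto liability coverage $1,975,000 ≥ $1,775,000 → met
5. vehicle leak inspection 41 days ago vs limit 45 → met
6. spill-response plan present → met
7. drivers with hazwaste endorsement 3 < 4 → not met
8. landfill permit verification 255 days ago vs limit 270 → met
9. certified spill responders 8 ≥ 4 → met
10. pollution liability coverage $1,525,000 ≥ $1,500,000 → met
11. condition 'operates a transfer station' holds; tonnage reporting records present → met
Not met: 1, 7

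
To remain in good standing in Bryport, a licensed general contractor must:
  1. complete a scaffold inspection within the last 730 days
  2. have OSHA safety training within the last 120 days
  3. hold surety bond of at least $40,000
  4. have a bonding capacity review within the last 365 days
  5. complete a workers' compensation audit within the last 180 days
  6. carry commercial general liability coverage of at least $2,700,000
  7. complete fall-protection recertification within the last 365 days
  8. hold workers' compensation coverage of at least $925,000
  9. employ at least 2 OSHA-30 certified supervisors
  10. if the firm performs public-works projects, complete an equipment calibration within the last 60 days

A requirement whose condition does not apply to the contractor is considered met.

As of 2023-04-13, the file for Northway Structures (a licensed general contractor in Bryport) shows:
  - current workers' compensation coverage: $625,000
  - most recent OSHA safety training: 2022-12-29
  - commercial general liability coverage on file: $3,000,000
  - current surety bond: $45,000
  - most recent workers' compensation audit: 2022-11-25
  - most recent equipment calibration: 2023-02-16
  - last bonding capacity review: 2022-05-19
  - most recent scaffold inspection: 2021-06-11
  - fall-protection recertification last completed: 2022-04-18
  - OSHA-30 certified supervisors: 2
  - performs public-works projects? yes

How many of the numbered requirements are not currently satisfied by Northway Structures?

1

1. scaffold inspection 671 days ago vs limit 730 → met
2. OSHA safety training 105 days ago vs limit 120 → met
3. surety bond $45,000 ≥ $40,000 → met
4. bonding capacity review 329 days ago vs limit 365 → met
5. workers' compensation audit 139 days ago vs limit 180 → met
6. commercial general liability coverage $3,000,000 ≥ $2,700,000 → met
7. fall-protection recertification 360 days ago vs limit 365 → met
8. workers' compensation coverage $625,000 < $925,000 → not met
9. OSHA-30 certified supervisors 2 ≥ 2 → met
10. condition 'performs public-works projects' holds; equipment calibration 56 days ago vs limit 60 → met
Not met: 1 of 10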